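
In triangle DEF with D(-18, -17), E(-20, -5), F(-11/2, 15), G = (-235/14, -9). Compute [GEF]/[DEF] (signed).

4/7

[DEF] = ½·((-18)·(-5−15) + (-20)·(15−(-17)) + (-11/2)·(-17−(-5))) = ½·(360 − 640 + 66) = -107.
[GEF] = ½·((-235/14)·(-5−15) + (-20)·(15−(-9)) + (-11/2)·(-9−(-5))) = ½·(2350/7 − 480 + 22) = -428/7, so the ratio is (-428/7)/(-107) = 4/7.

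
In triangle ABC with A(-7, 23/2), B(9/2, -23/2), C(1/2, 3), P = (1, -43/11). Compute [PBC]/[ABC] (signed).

3/11

[ABC] = ½·((-7)·(-23/2−3) + (9/2)·(3−(23/2)) + (1/2)·(23/2−(-23/2))) = ½·(203/2 − 153/4 + 23/2) = 299/8.
[PBC] = ½·(1·(-23/2−3) + (9/2)·(3−(-43/11)) + (1/2)·(-43/11−(-23/2))) = ½·(-29/2 + 342/11 + 167/44) = 897/88, so the ratio is (897/88)/(299/8) = 3/11.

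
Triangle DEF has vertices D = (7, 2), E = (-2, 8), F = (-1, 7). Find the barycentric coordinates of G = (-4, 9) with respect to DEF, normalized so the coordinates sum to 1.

Signed area of the reference triangle: [DEF] = ½·(7·(8−7) + (-2)·(7−2) + (-1)·(2−8)) = ½·(7 − 10 + 6) = 3/2.
[GEF] = ½·((-4)·(8−7) + (-2)·(7−9) + (-1)·(9−8)) = ½·(-4 + 4 − 1) = -1/2, so the D-coordinate is (-1/2)/(3/2) = -1/3.
[DGF] = ½·(7·(9−7) + (-4)·(7−2) + (-1)·(2−9)) = ½·(14 − 20 + 7) = 1/2, so the E-coordinate is 1/3.
[DEG] = ½·(7·(8−9) + (-2)·(9−2) + (-4)·(2−8)) = ½·(-7 − 14 + 24) = 3/2, so the F-coordinate is 1.

(-1/3, 1/3, 1)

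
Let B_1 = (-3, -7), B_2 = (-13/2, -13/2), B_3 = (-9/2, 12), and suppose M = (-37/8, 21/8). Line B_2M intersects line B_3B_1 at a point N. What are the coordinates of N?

(-4, 17/3)

Barycentric coordinates of M with respect to B_1B_2B_3: (1/4, 1/4, 1/2).
On side B_3B_1 the B_2-coordinate is zero; dropping M's B_2-weight 1/4 and renormalizing the remaining 1/2 : 1/4 gives weights 2/3, 1/3 on B_3, B_1.
N = (2/3)·(-9/2, 12) + (1/3)·(-3, -7) = (-4, 17/3).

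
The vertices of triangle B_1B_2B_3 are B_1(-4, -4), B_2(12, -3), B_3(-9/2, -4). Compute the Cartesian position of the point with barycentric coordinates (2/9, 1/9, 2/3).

M = (2/9)·B_1 + (1/9)·B_2 + (2/3)·B_3.
x-coordinate: (2/9)·(-4) + (1/9)·12 + (2/3)·(-9/2) = -23/9.
y-coordinate: (2/9)·(-4) + (1/9)·(-3) + (2/3)·(-4) = -35/9.

(-23/9, -35/9)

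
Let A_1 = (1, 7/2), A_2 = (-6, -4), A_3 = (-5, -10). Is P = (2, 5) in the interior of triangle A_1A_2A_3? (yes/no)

Barycentric coordinates of P: (38/33, -1/11, -2/33).
The three coordinates are positive, negative, negative; a point is interior exactly when all three are positive.

no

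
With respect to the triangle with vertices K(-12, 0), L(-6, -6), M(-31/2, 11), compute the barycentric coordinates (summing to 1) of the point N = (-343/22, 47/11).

Signed area of the reference triangle: [KLM] = ½·((-12)·(-6−11) + (-6)·(11−0) + (-31/2)·(0−(-6))) = ½·(204 − 66 − 93) = 45/2.
[NLM] = ½·((-343/22)·(-6−11) + (-6)·(11−(47/11)) + (-31/2)·(47/11−(-6))) = ½·(5831/22 − 444/11 − 3503/22) = 360/11, so the K-coordinate is (360/11)/(45/2) = 16/11.
[KNM] = ½·((-12)·(47/11−11) + (-343/22)·(11−0) + (-31/2)·(0−(47/11))) = ½·(888/11 − 343/2 + 1457/22) = -135/11, so the L-coordinate is -6/11.
[KLN] = ½·((-12)·(-6−(47/11)) + (-6)·(47/11−0) + (-343/22)·(0−(-6))) = ½·(1356/11 − 282/11 − 1029/11) = 45/22, so the M-coordinate is 1/11.
Check: 16/11 − 6/11 + 1/11 = 1.

(16/11, -6/11, 1/11)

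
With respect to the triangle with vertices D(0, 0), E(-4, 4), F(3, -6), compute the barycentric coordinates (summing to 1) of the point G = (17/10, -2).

(5/4, -7/20, 1/10)

Signed area of the reference triangle: [DEF] = ½·(0·(4−(-6)) + (-4)·(-6−0) + 3·(0−4)) = ½·(0 + 24 − 12) = 6.
[GEF] = ½·((17/10)·(4−(-6)) + (-4)·(-6−(-2)) + 3·(-2−4)) = ½·(17 + 16 − 18) = 15/2, so the D-coordinate is (15/2)/6 = 5/4.
[DGF] = ½·(0·(-2−(-6)) + (17/10)·(-6−0) + 3·(0−(-2))) = ½·(0 − 51/5 + 6) = -21/10, so the E-coordinate is -7/20.
[DEG] = ½·(0·(4−(-2)) + (-4)·(-2−0) + (17/10)·(0−4)) = ½·(0 + 8 − 34/5) = 3/5, so the F-coordinate is 1/10.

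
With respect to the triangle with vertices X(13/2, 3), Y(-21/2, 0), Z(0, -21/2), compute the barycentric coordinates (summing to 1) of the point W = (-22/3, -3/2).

Signed area of the reference triangle: [XYZ] = ½·((13/2)·(0−(-21/2)) + (-21/2)·(-21/2−3) + 0·(3−0)) = ½·(273/4 + 567/4 + 0) = 105.
[WYZ] = ½·((-22/3)·(0−(-21/2)) + (-21/2)·(-21/2−(-3/2)) + 0·(-3/2−0)) = ½·(-77 + 189/2 + 0) = 35/4, so the X-coordinate is (35/4)/105 = 1/12.
[XWZ] = ½·((13/2)·(-3/2−(-21/2)) + (-22/3)·(-21/2−3) + 0·(3−(-3/2))) = ½·(117/2 + 99 + 0) = 315/4, so the Y-coordinate is 3/4.
[XYW] = ½·((13/2)·(0−(-3/2)) + (-21/2)·(-3/2−3) + (-22/3)·(3−0)) = ½·(39/4 + 189/4 − 22) = 35/2, so the Z-coordinate is 1/6.

(1/12, 3/4, 1/6)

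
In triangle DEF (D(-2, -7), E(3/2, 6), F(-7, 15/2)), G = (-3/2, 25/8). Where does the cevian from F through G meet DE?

Barycentric coordinates of G with respect to DEF: (1/4, 1/2, 1/4).
On side DE the F-coordinate is zero; dropping G's F-weight 1/4 and renormalizing the remaining 1/4 : 1/2 gives weights 1/3, 2/3 on D, E.
H = (1/3)·(-2, -7) + (2/3)·(3/2, 6) = (1/3, 5/3).

(1/3, 5/3)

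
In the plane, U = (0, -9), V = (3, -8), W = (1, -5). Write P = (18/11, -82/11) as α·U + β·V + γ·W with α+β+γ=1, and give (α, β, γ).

(3/11, 5/11, 3/11)

Signed area of the reference triangle: [UVW] = ½·(0·(-8−(-5)) + 3·(-5−(-9)) + 1·(-9−(-8))) = ½·(0 + 12 − 1) = 11/2.
[PVW] = ½·((18/11)·(-8−(-5)) + 3·(-5−(-82/11)) + 1·(-82/11−(-8))) = ½·(-54/11 + 81/11 + 6/11) = 3/2, so the U-coordinate is (3/2)/(11/2) = 3/11.
[UPW] = ½·(0·(-82/11−(-5)) + (18/11)·(-5−(-9)) + 1·(-9−(-82/11))) = ½·(0 + 72/11 − 17/11) = 5/2, so the V-coordinate is 5/11.
[UVP] = ½·(0·(-8−(-82/11)) + 3·(-82/11−(-9)) + (18/11)·(-9−(-8))) = ½·(0 + 51/11 − 18/11) = 3/2, so the W-coordinate is 3/11.
Check: 3/11 + 5/11 + 3/11 = 1.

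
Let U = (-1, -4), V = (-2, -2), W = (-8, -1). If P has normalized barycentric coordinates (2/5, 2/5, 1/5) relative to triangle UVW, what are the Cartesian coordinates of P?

P = (2/5)·U + (2/5)·V + (1/5)·W.
x-coordinate: (2/5)·(-1) + (2/5)·(-2) + (1/5)·(-8) = -14/5.
y-coordinate: (2/5)·(-4) + (2/5)·(-2) + (1/5)·(-1) = -13/5.

(-14/5, -13/5)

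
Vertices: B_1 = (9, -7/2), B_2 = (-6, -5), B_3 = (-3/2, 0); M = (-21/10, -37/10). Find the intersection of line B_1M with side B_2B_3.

(-39/8, -15/4)

Barycentric coordinates of M with respect to B_1B_2B_3: (1/5, 3/5, 1/5).
On side B_2B_3 the B_1-coordinate is zero; dropping M's B_1-weight 1/5 and renormalizing the remaining 3/5 : 1/5 gives weights 3/4, 1/4 on B_2, B_3.
N = (3/4)·(-6, -5) + (1/4)·(-3/2, 0) = (-39/8, -15/4).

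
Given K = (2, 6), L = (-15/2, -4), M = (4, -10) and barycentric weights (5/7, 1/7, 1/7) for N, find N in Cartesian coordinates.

(13/14, 16/7)

N = (5/7)·K + (1/7)·L + (1/7)·M.
x-coordinate: (5/7)·2 + (1/7)·(-15/2) + (1/7)·4 = 13/14.
y-coordinate: (5/7)·6 + (1/7)·(-4) + (1/7)·(-10) = 16/7.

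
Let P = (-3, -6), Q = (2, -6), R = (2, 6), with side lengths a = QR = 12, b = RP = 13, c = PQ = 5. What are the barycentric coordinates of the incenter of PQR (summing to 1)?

The incenter has barycentric coordinates proportional to the opposite side lengths: (12 : 13 : 5).
Normalizing by 12+13+5 = 30 gives (2/5, 13/30, 1/6).

(2/5, 13/30, 1/6)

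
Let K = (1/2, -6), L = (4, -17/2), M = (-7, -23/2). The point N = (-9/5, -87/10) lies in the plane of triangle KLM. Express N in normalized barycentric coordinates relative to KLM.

(2/5, 1/5, 2/5)

Signed area of the reference triangle: [KLM] = ½·((1/2)·(-17/2−(-23/2)) + 4·(-23/2−(-6)) + (-7)·(-6−(-17/2))) = ½·(3/2 − 22 − 35/2) = -19.
[NLM] = ½·((-9/5)·(-17/2−(-23/2)) + 4·(-23/2−(-87/10)) + (-7)·(-87/10−(-17/2))) = ½·(-27/5 − 56/5 + 7/5) = -38/5, so the K-coordinate is (-38/5)/(-19) = 2/5.
[KNM] = ½·((1/2)·(-87/10−(-23/2)) + (-9/5)·(-23/2−(-6)) + (-7)·(-6−(-87/10))) = ½·(7/5 + 99/10 − 189/10) = -19/5, so the L-coordinate is 1/5.
[KLN] = ½·((1/2)·(-17/2−(-87/10)) + 4·(-87/10−(-6)) + (-9/5)·(-6−(-17/2))) = ½·(1/10 − 54/5 − 9/2) = -38/5, so the M-coordinate is 2/5.
Check: 2/5 + 1/5 + 2/5 = 1.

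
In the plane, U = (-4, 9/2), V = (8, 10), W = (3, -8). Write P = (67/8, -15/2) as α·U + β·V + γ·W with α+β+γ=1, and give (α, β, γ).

Signed area of the reference triangle: [UVW] = ½·((-4)·(10−(-8)) + 8·(-8−(9/2)) + 3·(9/2−10)) = ½·(-72 − 100 − 33/2) = -377/4.
[PVW] = ½·((67/8)·(10−(-8)) + 8·(-8−(-15/2)) + 3·(-15/2−10)) = ½·(603/4 − 4 − 105/2) = 377/8, so the U-coordinate is (377/8)/(-377/4) = -1/2.
[UPW] = ½·((-4)·(-15/2−(-8)) + (67/8)·(-8−(9/2)) + 3·(9/2−(-15/2))) = ½·(-2 − 1675/16 + 36) = -1131/32, so the V-coordinate is 3/8.
[UVP] = ½·((-4)·(10−(-15/2)) + 8·(-15/2−(9/2)) + (67/8)·(9/2−10)) = ½·(-70 − 96 − 737/16) = -3393/32, so the W-coordinate is 9/8.

(-1/2, 3/8, 9/8)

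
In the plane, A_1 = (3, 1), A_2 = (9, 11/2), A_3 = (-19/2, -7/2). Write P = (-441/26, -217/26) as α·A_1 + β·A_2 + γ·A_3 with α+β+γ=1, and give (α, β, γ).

Signed area of the reference triangle: [A_1A_2A_3] = ½·(3·(11/2−(-7/2)) + 9·(-7/2−1) + (-19/2)·(1−(11/2))) = ½·(27 − 81/2 + 171/4) = 117/8.
[PA_2A_3] = ½·((-441/26)·(11/2−(-7/2)) + 9·(-7/2−(-217/26)) + (-19/2)·(-217/26−(11/2))) = ½·(-3969/26 + 567/13 + 1710/13) = 45/4, so the A_1-coordinate is (45/4)/(117/8) = 10/13.
[A_1PA_3] = ½·(3·(-217/26−(-7/2)) + (-441/26)·(-7/2−1) + (-19/2)·(1−(-217/26))) = ½·(-189/13 + 3969/52 − 4617/52) = -27/2, so the A_2-coordinate is -12/13.
[A_1A_2P] = ½·(3·(11/2−(-217/26)) + 9·(-217/26−1) + (-441/26)·(1−(11/2))) = ½·(540/13 − 2187/26 + 3969/52) = 135/8, so the A_3-coordinate is 15/13.
Check: 10/13 − 12/13 + 15/13 = 1.

(10/13, -12/13, 15/13)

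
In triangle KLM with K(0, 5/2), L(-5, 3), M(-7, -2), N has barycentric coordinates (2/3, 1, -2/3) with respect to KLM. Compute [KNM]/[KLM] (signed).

The signed ratio [KNM]/[KLM] equals the barycentric coordinate of N at vertex L, which is 1.

1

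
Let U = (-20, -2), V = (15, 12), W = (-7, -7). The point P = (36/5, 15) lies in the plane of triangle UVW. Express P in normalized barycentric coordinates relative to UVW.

Signed area of the reference triangle: [UVW] = ½·((-20)·(12−(-7)) + 15·(-7−(-2)) + (-7)·(-2−12)) = ½·(-380 − 75 + 98) = -357/2.
[PVW] = ½·((36/5)·(12−(-7)) + 15·(-7−15) + (-7)·(15−12)) = ½·(684/5 − 330 − 21) = -1071/10, so the U-coordinate is (-1071/10)/(-357/2) = 3/5.
[UPW] = ½·((-20)·(15−(-7)) + (36/5)·(-7−(-2)) + (-7)·(-2−15)) = ½·(-440 − 36 + 119) = -357/2, so the V-coordinate is 1.
[UVP] = ½·((-20)·(12−15) + 15·(15−(-2)) + (36/5)·(-2−12)) = ½·(60 + 255 − 504/5) = 1071/10, so the W-coordinate is -3/5.
Check: 3/5 + 1 − 3/5 = 1.

(3/5, 1, -3/5)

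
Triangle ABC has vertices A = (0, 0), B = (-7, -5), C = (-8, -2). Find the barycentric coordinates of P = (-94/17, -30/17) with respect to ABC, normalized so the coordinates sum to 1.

Signed area of the reference triangle: [ABC] = ½·(0·(-5−(-2)) + (-7)·(-2−0) + (-8)·(0−(-5))) = ½·(0 + 14 − 40) = -13.
[PBC] = ½·((-94/17)·(-5−(-2)) + (-7)·(-2−(-30/17)) + (-8)·(-30/17−(-5))) = ½·(282/17 + 28/17 − 440/17) = -65/17, so the A-coordinate is (-65/17)/(-13) = 5/17.
[APC] = ½·(0·(-30/17−(-2)) + (-94/17)·(-2−0) + (-8)·(0−(-30/17))) = ½·(0 + 188/17 − 240/17) = -26/17, so the B-coordinate is 2/17.
[ABP] = ½·(0·(-5−(-30/17)) + (-7)·(-30/17−0) + (-94/17)·(0−(-5))) = ½·(0 + 210/17 − 470/17) = -130/17, so the C-coordinate is 10/17.
Check: 5/17 + 2/17 + 10/17 = 1.

(5/17, 2/17, 10/17)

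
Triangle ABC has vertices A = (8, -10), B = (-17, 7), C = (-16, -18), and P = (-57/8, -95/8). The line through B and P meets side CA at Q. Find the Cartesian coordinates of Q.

Barycentric coordinates of P with respect to ABC: (3/8, 1/8, 1/2).
On side CA the B-coordinate is zero; dropping P's B-weight 1/8 and renormalizing the remaining 1/2 : 3/8 gives weights 4/7, 3/7 on C, A.
Q = (4/7)·(-16, -18) + (3/7)·(8, -10) = (-40/7, -102/7).

(-40/7, -102/7)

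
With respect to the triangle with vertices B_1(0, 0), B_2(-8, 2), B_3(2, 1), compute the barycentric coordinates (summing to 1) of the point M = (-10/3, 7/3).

Signed area of the reference triangle: [B_1B_2B_3] = ½·(0·(2−1) + (-8)·(1−0) + 2·(0−2)) = ½·(0 − 8 − 4) = -6.
[MB_2B_3] = ½·((-10/3)·(2−1) + (-8)·(1−(7/3)) + 2·(7/3−2)) = ½·(-10/3 + 32/3 + 2/3) = 4, so the B_1-coordinate is 4/(-6) = -2/3.
[B_1MB_3] = ½·(0·(7/3−1) + (-10/3)·(1−0) + 2·(0−(7/3))) = ½·(0 − 10/3 − 14/3) = -4, so the B_2-coordinate is 2/3.
[B_1B_2M] = ½·(0·(2−(7/3)) + (-8)·(7/3−0) + (-10/3)·(0−2)) = ½·(0 − 56/3 + 20/3) = -6, so the B_3-coordinate is 1.
Check: -2/3 + 2/3 + 1 = 1.

(-2/3, 2/3, 1)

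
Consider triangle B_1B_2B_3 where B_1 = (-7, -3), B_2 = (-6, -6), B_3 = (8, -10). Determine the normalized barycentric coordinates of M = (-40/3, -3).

Signed area of the reference triangle: [B_1B_2B_3] = ½·((-7)·(-6−(-10)) + (-6)·(-10−(-3)) + 8·(-3−(-6))) = ½·(-28 + 42 + 24) = 19.
[MB_2B_3] = ½·((-40/3)·(-6−(-10)) + (-6)·(-10−(-3)) + 8·(-3−(-6))) = ½·(-160/3 + 42 + 24) = 19/3, so the B_1-coordinate is (19/3)/19 = 1/3.
[B_1MB_3] = ½·((-7)·(-3−(-10)) + (-40/3)·(-10−(-3)) + 8·(-3−(-3))) = ½·(-49 + 280/3 + 0) = 133/6, so the B_2-coordinate is 7/6.
[B_1B_2M] = ½·((-7)·(-6−(-3)) + (-6)·(-3−(-3)) + (-40/3)·(-3−(-6))) = ½·(21 + 0 − 40) = -19/2, so the B_3-coordinate is -1/2.
Check: 1/3 + 7/6 − 1/2 = 1.

(1/3, 7/6, -1/2)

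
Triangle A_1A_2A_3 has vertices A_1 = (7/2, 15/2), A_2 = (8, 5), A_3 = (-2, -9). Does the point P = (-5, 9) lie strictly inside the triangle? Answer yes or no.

no

Barycentric coordinates of P: (111/44, -27/16, 29/176).
The three coordinates are positive, negative, positive; a point is interior exactly when all three are positive.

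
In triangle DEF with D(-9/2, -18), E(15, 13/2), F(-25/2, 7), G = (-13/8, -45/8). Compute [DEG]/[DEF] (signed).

[DEF] = ½·((-9/2)·(13/2−7) + 15·(7−(-18)) + (-25/2)·(-18−(13/2))) = ½·(9/4 + 375 + 1225/4) = 1367/4.
[DEG] = ½·((-9/2)·(13/2−(-45/8)) + 15·(-45/8−(-18)) + (-13/8)·(-18−(13/2))) = ½·(-873/16 + 1485/8 + 637/16) = 1367/16, so the ratio is (1367/16)/(1367/4) = 1/4.

1/4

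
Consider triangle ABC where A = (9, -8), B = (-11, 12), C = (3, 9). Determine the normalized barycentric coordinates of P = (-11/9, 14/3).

Signed area of the reference triangle: [ABC] = ½·(9·(12−9) + (-11)·(9−(-8)) + 3·(-8−12)) = ½·(27 − 187 − 60) = -110.
[PBC] = ½·((-11/9)·(12−9) + (-11)·(9−(14/3)) + 3·(14/3−12)) = ½·(-11/3 − 143/3 − 22) = -110/3, so the A-coordinate is (-110/3)/(-110) = 1/3.
[APC] = ½·(9·(14/3−9) + (-11/9)·(9−(-8)) + 3·(-8−(14/3))) = ½·(-39 − 187/9 − 38) = -440/9, so the B-coordinate is 4/9.
[ABP] = ½·(9·(12−(14/3)) + (-11)·(14/3−(-8)) + (-11/9)·(-8−12)) = ½·(66 − 418/3 + 220/9) = -220/9, so the C-coordinate is 2/9.
Check: 1/3 + 4/9 + 2/9 = 1.

(1/3, 4/9, 2/9)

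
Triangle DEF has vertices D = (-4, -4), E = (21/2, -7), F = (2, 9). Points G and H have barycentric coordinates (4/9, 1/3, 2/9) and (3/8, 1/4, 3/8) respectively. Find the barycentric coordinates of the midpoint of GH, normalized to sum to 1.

Since both coordinate triples sum to 1, the midpoint's barycentrics are the componentwise average.
(4/9+3/8)/2 = 59/144; similarly 7/24 and 43/144.

(59/144, 7/24, 43/144)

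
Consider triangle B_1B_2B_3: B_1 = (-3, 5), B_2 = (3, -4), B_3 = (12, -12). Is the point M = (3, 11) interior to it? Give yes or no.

Barycentric coordinates of M: (45/11, -64/11, 30/11).
The three coordinates are positive, negative, positive; a point is interior exactly when all three are positive.

no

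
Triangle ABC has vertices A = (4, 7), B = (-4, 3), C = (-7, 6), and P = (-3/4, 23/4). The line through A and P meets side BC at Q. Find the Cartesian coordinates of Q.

(-11/2, 9/2)

Barycentric coordinates of P with respect to ABC: (1/2, 1/4, 1/4).
On side BC the A-coordinate is zero; dropping P's A-weight 1/2 and renormalizing the remaining 1/4 : 1/4 gives weights 1/2, 1/2 on B, C.
Q = (1/2)·(-4, 3) + (1/2)·(-7, 6) = (-11/2, 9/2).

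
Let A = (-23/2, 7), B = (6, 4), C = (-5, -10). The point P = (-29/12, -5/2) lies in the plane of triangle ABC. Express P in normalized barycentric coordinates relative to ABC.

(1/6, 1/3, 1/2)

Signed area of the reference triangle: [ABC] = ½·((-23/2)·(4−(-10)) + 6·(-10−7) + (-5)·(7−4)) = ½·(-161 − 102 − 15) = -139.
[PBC] = ½·((-29/12)·(4−(-10)) + 6·(-10−(-5/2)) + (-5)·(-5/2−4)) = ½·(-203/6 − 45 + 65/2) = -139/6, so the A-coordinate is (-139/6)/(-139) = 1/6.
[APC] = ½·((-23/2)·(-5/2−(-10)) + (-29/12)·(-10−7) + (-5)·(7−(-5/2))) = ½·(-345/4 + 493/12 − 95/2) = -139/3, so the B-coordinate is 1/3.
[ABP] = ½·((-23/2)·(4−(-5/2)) + 6·(-5/2−7) + (-29/12)·(7−4)) = ½·(-299/4 − 57 − 29/4) = -139/2, so the C-coordinate is 1/2.
Check: 1/6 + 1/3 + 1/2 = 1.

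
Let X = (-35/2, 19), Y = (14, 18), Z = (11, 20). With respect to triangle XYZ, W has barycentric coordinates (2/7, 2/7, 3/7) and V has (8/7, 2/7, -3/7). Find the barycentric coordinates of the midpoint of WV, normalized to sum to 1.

Since both coordinate triples sum to 1, the midpoint's barycentrics are the componentwise average.
(2/7+8/7)/2 = 5/7; similarly 2/7 and 0.

(5/7, 2/7, 0)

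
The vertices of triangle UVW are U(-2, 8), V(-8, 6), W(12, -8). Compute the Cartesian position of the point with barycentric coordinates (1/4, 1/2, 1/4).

P = (1/4)·U + (1/2)·V + (1/4)·W.
x-coordinate: (1/4)·(-2) + (1/2)·(-8) + (1/4)·12 = -3/2.
y-coordinate: (1/4)·8 + (1/2)·6 + (1/4)·(-8) = 3.

(-3/2, 3)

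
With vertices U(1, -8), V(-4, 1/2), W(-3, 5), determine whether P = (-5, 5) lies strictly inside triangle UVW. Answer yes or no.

Barycentric coordinates of P: (-9/31, 26/31, 14/31).
The three coordinates are negative, positive, positive; a point is interior exactly when all three are positive.

no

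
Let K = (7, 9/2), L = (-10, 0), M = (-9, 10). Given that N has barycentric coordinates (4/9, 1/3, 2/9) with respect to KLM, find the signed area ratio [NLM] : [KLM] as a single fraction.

The signed ratio [NLM]/[KLM] equals the barycentric coordinate of N at vertex K, which is 4/9.

4/9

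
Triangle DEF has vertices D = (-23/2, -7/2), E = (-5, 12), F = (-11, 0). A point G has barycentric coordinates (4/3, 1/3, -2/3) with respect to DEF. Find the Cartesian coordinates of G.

G = (4/3)·D + (1/3)·E + (-2/3)·F.
x-coordinate: (4/3)·(-23/2) + (1/3)·(-5) + (-2/3)·(-11) = -29/3.
y-coordinate: (4/3)·(-7/2) + (1/3)·12 + (-2/3)·0 = -2/3.

(-29/3, -2/3)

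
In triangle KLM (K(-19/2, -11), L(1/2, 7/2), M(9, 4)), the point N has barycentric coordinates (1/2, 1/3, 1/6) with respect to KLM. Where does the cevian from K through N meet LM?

Line KN meets LM where the K-coordinate vanishes; zeroing N's K-weight and renormalizing leaves L, M-weights 1/3 : 1/6 → (2/3, 1/3).
So J = (2/3)·L + (1/3)·M = (10/3, 11/3).

(10/3, 11/3)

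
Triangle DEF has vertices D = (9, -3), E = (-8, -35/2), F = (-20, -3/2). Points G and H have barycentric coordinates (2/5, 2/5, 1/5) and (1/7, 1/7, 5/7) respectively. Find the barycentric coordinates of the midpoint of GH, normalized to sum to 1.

(19/70, 19/70, 16/35)

Since both coordinate triples sum to 1, the midpoint's barycentrics are the componentwise average.
(2/5+1/7)/2 = 19/70; similarly 19/70 and 16/35.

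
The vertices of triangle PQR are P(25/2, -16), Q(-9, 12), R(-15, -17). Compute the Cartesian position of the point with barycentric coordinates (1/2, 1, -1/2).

(19/4, 25/2)

S = (1/2)·P + 1·Q + (-1/2)·R.
x-coordinate: (1/2)·(25/2) + 1·(-9) + (-1/2)·(-15) = 19/4.
y-coordinate: (1/2)·(-16) + 1·12 + (-1/2)·(-17) = 25/2.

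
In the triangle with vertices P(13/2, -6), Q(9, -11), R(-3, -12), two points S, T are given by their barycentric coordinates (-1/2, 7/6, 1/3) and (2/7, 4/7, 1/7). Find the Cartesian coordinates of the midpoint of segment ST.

(359/56, -989/84)

Barycentric coordinates of the midpoint are the average: (-3/28, 73/84, 5/21).
Converting: (-3/28)·P + (73/84)·Q + (5/21)·R = (359/56, -989/84).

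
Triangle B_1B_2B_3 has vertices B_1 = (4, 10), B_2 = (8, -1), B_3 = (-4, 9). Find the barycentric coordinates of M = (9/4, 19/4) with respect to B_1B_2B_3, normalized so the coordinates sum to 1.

(1/8, 7/16, 7/16)

Signed area of the reference triangle: [B_1B_2B_3] = ½·(4·(-1−9) + 8·(9−10) + (-4)·(10−(-1))) = ½·(-40 − 8 − 44) = -46.
[MB_2B_3] = ½·((9/4)·(-1−9) + 8·(9−(19/4)) + (-4)·(19/4−(-1))) = ½·(-45/2 + 34 − 23) = -23/4, so the B_1-coordinate is (-23/4)/(-46) = 1/8.
[B_1MB_3] = ½·(4·(19/4−9) + (9/4)·(9−10) + (-4)·(10−(19/4))) = ½·(-17 − 9/4 − 21) = -161/8, so the B_2-coordinate is 7/16.
[B_1B_2M] = ½·(4·(-1−(19/4)) + 8·(19/4−10) + (9/4)·(10−(-1))) = ½·(-23 − 42 + 99/4) = -161/8, so the B_3-coordinate is 7/16.
Check: 1/8 + 7/16 + 7/16 = 1.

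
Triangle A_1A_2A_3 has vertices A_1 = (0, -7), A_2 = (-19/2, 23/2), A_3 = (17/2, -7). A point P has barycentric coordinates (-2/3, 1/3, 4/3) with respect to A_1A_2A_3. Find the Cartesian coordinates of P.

P = (-2/3)·A_1 + (1/3)·A_2 + (4/3)·A_3.
x-coordinate: (-2/3)·0 + (1/3)·(-19/2) + (4/3)·(17/2) = 49/6.
y-coordinate: (-2/3)·(-7) + (1/3)·(23/2) + (4/3)·(-7) = -5/6.

(49/6, -5/6)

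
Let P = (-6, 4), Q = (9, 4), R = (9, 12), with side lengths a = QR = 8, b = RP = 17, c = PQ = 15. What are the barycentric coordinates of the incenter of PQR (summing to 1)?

The incenter has barycentric coordinates proportional to the opposite side lengths: (8 : 17 : 15).
Normalizing by 8+17+15 = 40 gives (1/5, 17/40, 3/8).

(1/5, 17/40, 3/8)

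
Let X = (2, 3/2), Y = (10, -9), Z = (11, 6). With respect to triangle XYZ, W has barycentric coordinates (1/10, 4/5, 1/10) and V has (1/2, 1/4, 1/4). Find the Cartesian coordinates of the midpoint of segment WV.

Barycentric coordinates of the midpoint are the average: (3/10, 21/40, 7/40).
Converting: (3/10)·X + (21/40)·Y + (7/40)·Z = (311/40, -129/40).

(311/40, -129/40)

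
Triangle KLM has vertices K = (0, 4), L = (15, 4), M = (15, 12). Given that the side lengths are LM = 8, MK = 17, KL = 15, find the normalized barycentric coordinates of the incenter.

(1/5, 17/40, 3/8)

The incenter has barycentric coordinates proportional to the opposite side lengths: (8 : 17 : 15).
Normalizing by 8+17+15 = 40 gives (1/5, 17/40, 3/8).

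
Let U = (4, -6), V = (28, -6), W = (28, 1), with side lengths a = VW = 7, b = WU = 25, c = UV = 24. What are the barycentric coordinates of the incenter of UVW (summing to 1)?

The incenter has barycentric coordinates proportional to the opposite side lengths: (7 : 25 : 24).
Normalizing by 7+25+24 = 56 gives (1/8, 25/56, 3/7).

(1/8, 25/56, 3/7)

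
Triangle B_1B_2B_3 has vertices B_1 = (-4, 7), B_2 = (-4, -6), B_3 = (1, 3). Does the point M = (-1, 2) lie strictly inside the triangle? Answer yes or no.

Barycentric coordinates of M: (1/5, 1/5, 3/5).
The three coordinates are positive, positive, positive; a point is interior exactly when all three are positive.

yes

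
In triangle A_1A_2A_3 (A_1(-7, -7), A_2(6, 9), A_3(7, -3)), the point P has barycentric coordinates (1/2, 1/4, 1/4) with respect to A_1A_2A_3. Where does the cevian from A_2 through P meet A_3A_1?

Line A_2P meets A_3A_1 where the A_2-coordinate vanishes; zeroing P's A_2-weight and renormalizing leaves A_3, A_1-weights 1/4 : 1/2 → (1/3, 2/3).
So Q = (1/3)·A_3 + (2/3)·A_1 = (-7/3, -17/3).

(-7/3, -17/3)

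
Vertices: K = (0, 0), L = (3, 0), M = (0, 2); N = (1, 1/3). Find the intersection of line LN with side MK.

(0, 1/2)

Barycentric coordinates of N with respect to KLM: (1/2, 1/3, 1/6).
On side MK the L-coordinate is zero; dropping N's L-weight 1/3 and renormalizing the remaining 1/6 : 1/2 gives weights 1/4, 3/4 on M, K.
J = (1/4)·(0, 2) + (3/4)·(0, 0) = (0, 1/2).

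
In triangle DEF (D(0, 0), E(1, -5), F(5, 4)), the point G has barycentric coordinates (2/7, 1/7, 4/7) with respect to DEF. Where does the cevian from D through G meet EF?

Line DG meets EF where the D-coordinate vanishes; zeroing G's D-weight and renormalizing leaves E, F-weights 1/7 : 4/7 → (1/5, 4/5).
So H = (1/5)·E + (4/5)·F = (21/5, 11/5).

(21/5, 11/5)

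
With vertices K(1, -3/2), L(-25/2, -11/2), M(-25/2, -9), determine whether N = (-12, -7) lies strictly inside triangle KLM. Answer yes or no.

yes

Barycentric coordinates of N: (1/27, 31/63, 89/189).
The three coordinates are positive, positive, positive; a point is interior exactly when all three are positive.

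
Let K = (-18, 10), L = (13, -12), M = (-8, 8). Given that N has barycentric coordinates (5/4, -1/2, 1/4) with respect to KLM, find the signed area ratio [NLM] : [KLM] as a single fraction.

The signed ratio [NLM]/[KLM] equals the barycentric coordinate of N at vertex K, which is 5/4.

5/4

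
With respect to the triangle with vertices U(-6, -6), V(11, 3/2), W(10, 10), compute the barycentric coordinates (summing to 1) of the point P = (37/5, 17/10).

(1/5, 3/5, 1/5)

Signed area of the reference triangle: [UVW] = ½·((-6)·(3/2−10) + 11·(10−(-6)) + 10·(-6−(3/2))) = ½·(51 + 176 − 75) = 76.
[PVW] = ½·((37/5)·(3/2−10) + 11·(10−(17/10)) + 10·(17/10−(3/2))) = ½·(-629/10 + 913/10 + 2) = 76/5, so the U-coordinate is (76/5)/76 = 1/5.
[UPW] = ½·((-6)·(17/10−10) + (37/5)·(10−(-6)) + 10·(-6−(17/10))) = ½·(249/5 + 592/5 − 77) = 228/5, so the V-coordinate is 3/5.
[UVP] = ½·((-6)·(3/2−(17/10)) + 11·(17/10−(-6)) + (37/5)·(-6−(3/2))) = ½·(6/5 + 847/10 − 111/2) = 76/5, so the W-coordinate is 1/5.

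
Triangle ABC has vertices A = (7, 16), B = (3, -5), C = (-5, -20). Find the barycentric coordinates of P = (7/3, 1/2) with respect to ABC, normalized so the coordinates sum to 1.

(1/2, 1/6, 1/3)

Signed area of the reference triangle: [ABC] = ½·(7·(-5−(-20)) + 3·(-20−16) + (-5)·(16−(-5))) = ½·(105 − 108 − 105) = -54.
[PBC] = ½·((7/3)·(-5−(-20)) + 3·(-20−(1/2)) + (-5)·(1/2−(-5))) = ½·(35 − 123/2 − 55/2) = -27, so the A-coordinate is (-27)/(-54) = 1/2.
[APC] = ½·(7·(1/2−(-20)) + (7/3)·(-20−16) + (-5)·(16−(1/2))) = ½·(287/2 − 84 − 155/2) = -9, so the B-coordinate is 1/6.
[ABP] = ½·(7·(-5−(1/2)) + 3·(1/2−16) + (7/3)·(16−(-5))) = ½·(-77/2 − 93/2 + 49) = -18, so the C-coordinate is 1/3.
Check: 1/2 + 1/6 + 1/3 = 1.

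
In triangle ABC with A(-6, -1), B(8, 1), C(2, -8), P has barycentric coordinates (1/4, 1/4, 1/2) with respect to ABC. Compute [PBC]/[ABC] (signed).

The signed ratio [PBC]/[ABC] equals the barycentric coordinate of P at vertex A, which is 1/4.

1/4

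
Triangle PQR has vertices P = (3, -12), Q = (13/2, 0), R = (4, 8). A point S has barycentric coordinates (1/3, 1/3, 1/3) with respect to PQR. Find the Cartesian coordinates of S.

S = (1/3)·P + (1/3)·Q + (1/3)·R.
x-coordinate: (1/3)·3 + (1/3)·(13/2) + (1/3)·4 = 9/2.
y-coordinate: (1/3)·(-12) + (1/3)·0 + (1/3)·8 = -4/3.

(9/2, -4/3)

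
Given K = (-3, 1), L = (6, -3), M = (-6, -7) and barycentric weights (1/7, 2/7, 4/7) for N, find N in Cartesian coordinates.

(-15/7, -33/7)

N = (1/7)·K + (2/7)·L + (4/7)·M.
x-coordinate: (1/7)·(-3) + (2/7)·6 + (4/7)·(-6) = -15/7.
y-coordinate: (1/7)·1 + (2/7)·(-3) + (4/7)·(-7) = -33/7.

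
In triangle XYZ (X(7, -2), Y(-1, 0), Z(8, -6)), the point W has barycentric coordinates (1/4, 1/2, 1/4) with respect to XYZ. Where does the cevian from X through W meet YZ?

(2, -2)

Line XW meets YZ where the X-coordinate vanishes; zeroing W's X-weight and renormalizing leaves Y, Z-weights 1/2 : 1/4 → (2/3, 1/3).
So V = (2/3)·Y + (1/3)·Z = (2, -2).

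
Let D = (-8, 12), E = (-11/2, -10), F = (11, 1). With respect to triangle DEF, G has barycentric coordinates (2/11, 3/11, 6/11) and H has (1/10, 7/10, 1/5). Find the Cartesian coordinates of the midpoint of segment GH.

Barycentric coordinates of the midpoint are the average: (31/220, 107/220, 41/110).
Converting: (31/220)·D + (107/220)·E + (41/110)·F = (131/440, -14/5).

(131/440, -14/5)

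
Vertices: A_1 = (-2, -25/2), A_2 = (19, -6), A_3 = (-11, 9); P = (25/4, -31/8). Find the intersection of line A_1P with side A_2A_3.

(9, -1)

Barycentric coordinates of P with respect to A_1A_2A_3: (1/4, 1/2, 1/4).
On side A_2A_3 the A_1-coordinate is zero; dropping P's A_1-weight 1/4 and renormalizing the remaining 1/2 : 1/4 gives weights 2/3, 1/3 on A_2, A_3.
Q = (2/3)·(19, -6) + (1/3)·(-11, 9) = (9, -1).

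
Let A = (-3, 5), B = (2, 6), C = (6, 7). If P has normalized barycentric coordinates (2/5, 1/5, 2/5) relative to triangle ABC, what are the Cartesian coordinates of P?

P = (2/5)·A + (1/5)·B + (2/5)·C.
x-coordinate: (2/5)·(-3) + (1/5)·2 + (2/5)·6 = 8/5.
y-coordinate: (2/5)·5 + (1/5)·6 + (2/5)·7 = 6.

(8/5, 6)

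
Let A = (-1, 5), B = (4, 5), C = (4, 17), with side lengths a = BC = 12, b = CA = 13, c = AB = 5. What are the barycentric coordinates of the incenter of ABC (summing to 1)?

The incenter has barycentric coordinates proportional to the opposite side lengths: (12 : 13 : 5).
Normalizing by 12+13+5 = 30 gives (2/5, 13/30, 1/6).

(2/5, 13/30, 1/6)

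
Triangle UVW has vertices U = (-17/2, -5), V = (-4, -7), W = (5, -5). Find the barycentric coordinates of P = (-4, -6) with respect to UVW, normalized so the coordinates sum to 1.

(1/3, 1/2, 1/6)

Signed area of the reference triangle: [UVW] = ½·((-17/2)·(-7−(-5)) + (-4)·(-5−(-5)) + 5·(-5−(-7))) = ½·(17 + 0 + 10) = 27/2.
[PVW] = ½·((-4)·(-7−(-5)) + (-4)·(-5−(-6)) + 5·(-6−(-7))) = ½·(8 − 4 + 5) = 9/2, so the U-coordinate is (9/2)/(27/2) = 1/3.
[UPW] = ½·((-17/2)·(-6−(-5)) + (-4)·(-5−(-5)) + 5·(-5−(-6))) = ½·(17/2 + 0 + 5) = 27/4, so the V-coordinate is 1/2.
[UVP] = ½·((-17/2)·(-7−(-6)) + (-4)·(-6−(-5)) + (-4)·(-5−(-7))) = ½·(17/2 + 4 − 8) = 9/4, so the W-coordinate is 1/6.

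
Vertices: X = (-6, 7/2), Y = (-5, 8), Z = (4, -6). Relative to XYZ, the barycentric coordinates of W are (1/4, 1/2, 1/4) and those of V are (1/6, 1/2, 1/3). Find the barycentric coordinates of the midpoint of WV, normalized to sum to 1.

(5/24, 1/2, 7/24)

Since both coordinate triples sum to 1, the midpoint's barycentrics are the componentwise average.
(1/4+1/6)/2 = 5/24; similarly 1/2 and 7/24.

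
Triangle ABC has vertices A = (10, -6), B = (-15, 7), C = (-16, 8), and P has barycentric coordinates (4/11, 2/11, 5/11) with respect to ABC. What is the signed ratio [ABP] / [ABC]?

5/11

The signed ratio [ABP]/[ABC] equals the barycentric coordinate of P at vertex C, which is 5/11.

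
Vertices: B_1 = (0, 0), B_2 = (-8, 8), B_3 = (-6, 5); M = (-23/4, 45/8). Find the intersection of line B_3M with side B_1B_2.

(-40/7, 40/7)

Barycentric coordinates of M with respect to B_1B_2B_3: (1/4, 5/8, 1/8).
On side B_1B_2 the B_3-coordinate is zero; dropping M's B_3-weight 1/8 and renormalizing the remaining 1/4 : 5/8 gives weights 2/7, 5/7 on B_1, B_2.
N = (2/7)·(0, 0) + (5/7)·(-8, 8) = (-40/7, 40/7).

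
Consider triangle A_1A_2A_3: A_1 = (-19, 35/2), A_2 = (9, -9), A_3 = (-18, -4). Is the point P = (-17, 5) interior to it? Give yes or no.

yes

Barycentric coordinates of P: (496/1151, 61/1151, 594/1151).
The three coordinates are positive, positive, positive; a point is interior exactly when all three are positive.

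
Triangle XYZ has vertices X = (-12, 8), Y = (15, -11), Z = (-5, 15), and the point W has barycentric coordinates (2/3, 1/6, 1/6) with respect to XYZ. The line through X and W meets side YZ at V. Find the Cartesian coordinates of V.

Line XW meets YZ where the X-coordinate vanishes; zeroing W's X-weight and renormalizing leaves Y, Z-weights 1/6 : 1/6 → (1/2, 1/2).
So V = (1/2)·Y + (1/2)·Z = (5, 2).

(5, 2)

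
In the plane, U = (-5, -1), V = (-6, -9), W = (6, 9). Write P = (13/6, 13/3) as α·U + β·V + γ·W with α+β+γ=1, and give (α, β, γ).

Signed area of the reference triangle: [UVW] = ½·((-5)·(-9−9) + (-6)·(9−(-1)) + 6·(-1−(-9))) = ½·(90 − 60 + 48) = 39.
[PVW] = ½·((13/6)·(-9−9) + (-6)·(9−(13/3)) + 6·(13/3−(-9))) = ½·(-39 − 28 + 80) = 13/2, so the U-coordinate is (13/2)/39 = 1/6.
[UPW] = ½·((-5)·(13/3−9) + (13/6)·(9−(-1)) + 6·(-1−(13/3))) = ½·(70/3 + 65/3 − 32) = 13/2, so the V-coordinate is 1/6.
[UVP] = ½·((-5)·(-9−(13/3)) + (-6)·(13/3−(-1)) + (13/6)·(-1−(-9))) = ½·(200/3 − 32 + 52/3) = 26, so the W-coordinate is 2/3.
Check: 1/6 + 1/6 + 2/3 = 1.

(1/6, 1/6, 2/3)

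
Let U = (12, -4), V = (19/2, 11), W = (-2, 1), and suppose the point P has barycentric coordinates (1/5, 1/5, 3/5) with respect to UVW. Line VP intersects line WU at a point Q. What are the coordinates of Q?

Line VP meets WU where the V-coordinate vanishes; zeroing P's V-weight and renormalizing leaves W, U-weights 3/5 : 1/5 → (3/4, 1/4).
So Q = (3/4)·W + (1/4)·U = (3/2, -1/4).

(3/2, -1/4)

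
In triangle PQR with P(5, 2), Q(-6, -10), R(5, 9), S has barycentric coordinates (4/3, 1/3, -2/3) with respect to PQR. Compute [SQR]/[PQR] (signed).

4/3

The signed ratio [SQR]/[PQR] equals the barycentric coordinate of S at vertex P, which is 4/3.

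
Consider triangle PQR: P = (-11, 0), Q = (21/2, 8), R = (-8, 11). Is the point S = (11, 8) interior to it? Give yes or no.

Barycentric coordinates of S: (-3/425, 436/425, -8/425).
The three coordinates are negative, positive, negative; a point is interior exactly when all three are positive.

no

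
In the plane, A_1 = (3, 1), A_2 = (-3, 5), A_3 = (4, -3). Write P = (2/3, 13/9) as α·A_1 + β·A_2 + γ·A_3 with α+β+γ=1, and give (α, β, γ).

Signed area of the reference triangle: [A_1A_2A_3] = ½·(3·(5−(-3)) + (-3)·(-3−1) + 4·(1−5)) = ½·(24 + 12 − 16) = 10.
[PA_2A_3] = ½·((2/3)·(5−(-3)) + (-3)·(-3−(13/9)) + 4·(13/9−5)) = ½·(16/3 + 40/3 − 128/9) = 20/9, so the A_1-coordinate is (20/9)/10 = 2/9.
[A_1PA_3] = ½·(3·(13/9−(-3)) + (2/3)·(-3−1) + 4·(1−(13/9))) = ½·(40/3 − 8/3 − 16/9) = 40/9, so the A_2-coordinate is 4/9.
[A_1A_2P] = ½·(3·(5−(13/9)) + (-3)·(13/9−1) + (2/3)·(1−5)) = ½·(32/3 − 4/3 − 8/3) = 10/3, so the A_3-coordinate is 1/3.

(2/9, 4/9, 1/3)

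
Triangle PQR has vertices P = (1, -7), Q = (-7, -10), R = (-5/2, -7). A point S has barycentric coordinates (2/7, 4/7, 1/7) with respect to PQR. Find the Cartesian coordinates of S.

S = (2/7)·P + (4/7)·Q + (1/7)·R.
x-coordinate: (2/7)·1 + (4/7)·(-7) + (1/7)·(-5/2) = -57/14.
y-coordinate: (2/7)·(-7) + (4/7)·(-10) + (1/7)·(-7) = -61/7.

(-57/14, -61/7)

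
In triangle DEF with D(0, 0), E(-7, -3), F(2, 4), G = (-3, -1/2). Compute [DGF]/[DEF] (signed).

[DEF] = ½·(0·(-3−4) + (-7)·(4−0) + 2·(0−(-3))) = ½·(0 − 28 + 6) = -11.
[DGF] = ½·(0·(-1/2−4) + (-3)·(4−0) + 2·(0−(-1/2))) = ½·(0 − 12 + 1) = -11/2, so the ratio is (-11/2)/(-11) = 1/2.

1/2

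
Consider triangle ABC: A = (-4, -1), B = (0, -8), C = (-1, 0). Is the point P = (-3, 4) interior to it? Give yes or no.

no

Barycentric coordinates of P: (12/25, -14/25, 27/25).
The three coordinates are positive, negative, positive; a point is interior exactly when all three are positive.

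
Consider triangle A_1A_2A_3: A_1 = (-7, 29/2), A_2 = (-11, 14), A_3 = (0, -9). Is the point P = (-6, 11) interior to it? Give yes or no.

yes

Barycentric coordinates of P: (164/195, 2/195, 29/195).
The three coordinates are positive, positive, positive; a point is interior exactly when all three are positive.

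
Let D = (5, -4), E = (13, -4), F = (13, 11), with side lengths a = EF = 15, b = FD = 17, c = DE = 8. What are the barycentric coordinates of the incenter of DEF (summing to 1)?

The incenter has barycentric coordinates proportional to the opposite side lengths: (15 : 17 : 8).
Normalizing by 15+17+8 = 40 gives (3/8, 17/40, 1/5).

(3/8, 17/40, 1/5)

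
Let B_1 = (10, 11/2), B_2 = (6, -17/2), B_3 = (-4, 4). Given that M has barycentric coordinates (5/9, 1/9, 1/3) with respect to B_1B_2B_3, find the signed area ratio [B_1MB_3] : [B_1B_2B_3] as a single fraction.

1/9

The signed ratio [B_1MB_3]/[B_1B_2B_3] equals the barycentric coordinate of M at vertex B_2, which is 1/9.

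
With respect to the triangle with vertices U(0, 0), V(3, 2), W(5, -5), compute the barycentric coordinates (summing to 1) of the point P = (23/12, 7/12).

(5/12, 1/2, 1/12)

Signed area of the reference triangle: [UVW] = ½·(0·(2−(-5)) + 3·(-5−0) + 5·(0−2)) = ½·(0 − 15 − 10) = -25/2.
[PVW] = ½·((23/12)·(2−(-5)) + 3·(-5−(7/12)) + 5·(7/12−2)) = ½·(161/12 − 67/4 − 85/12) = -125/24, so the U-coordinate is (-125/24)/(-25/2) = 5/12.
[UPW] = ½·(0·(7/12−(-5)) + (23/12)·(-5−0) + 5·(0−(7/12))) = ½·(0 − 115/12 − 35/12) = -25/4, so the V-coordinate is 1/2.
[UVP] = ½·(0·(2−(7/12)) + 3·(7/12−0) + (23/12)·(0−2)) = ½·(0 + 7/4 − 23/6) = -25/24, so the W-coordinate is 1/12.
Check: 5/12 + 1/2 + 1/12 = 1.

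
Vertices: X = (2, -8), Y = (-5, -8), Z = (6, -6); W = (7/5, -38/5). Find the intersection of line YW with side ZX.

Barycentric coordinates of W with respect to XYZ: (3/5, 1/5, 1/5).
On side ZX the Y-coordinate is zero; dropping W's Y-weight 1/5 and renormalizing the remaining 1/5 : 3/5 gives weights 1/4, 3/4 on Z, X.
V = (1/4)·(6, -6) + (3/4)·(2, -8) = (3, -15/2).

(3, -15/2)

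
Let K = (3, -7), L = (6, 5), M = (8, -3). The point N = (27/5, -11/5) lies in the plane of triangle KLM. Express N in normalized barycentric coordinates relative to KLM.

Signed area of the reference triangle: [KLM] = ½·(3·(5−(-3)) + 6·(-3−(-7)) + 8·(-7−5)) = ½·(24 + 24 − 96) = -24.
[NLM] = ½·((27/5)·(5−(-3)) + 6·(-3−(-11/5)) + 8·(-11/5−5)) = ½·(216/5 − 24/5 − 288/5) = -48/5, so the K-coordinate is (-48/5)/(-24) = 2/5.
[KNM] = ½·(3·(-11/5−(-3)) + (27/5)·(-3−(-7)) + 8·(-7−(-11/5))) = ½·(12/5 + 108/5 − 192/5) = -36/5, so the L-coordinate is 3/10.
[KLN] = ½·(3·(5−(-11/5)) + 6·(-11/5−(-7)) + (27/5)·(-7−5)) = ½·(108/5 + 144/5 − 324/5) = -36/5, so the M-coordinate is 3/10.

(2/5, 3/10, 3/10)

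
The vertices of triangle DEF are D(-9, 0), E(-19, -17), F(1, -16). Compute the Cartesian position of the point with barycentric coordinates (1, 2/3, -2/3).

(-67/3, -2/3)

G = 1·D + (2/3)·E + (-2/3)·F.
x-coordinate: 1·(-9) + (2/3)·(-19) + (-2/3)·1 = -67/3.
y-coordinate: 1·0 + (2/3)·(-17) + (-2/3)·(-16) = -2/3.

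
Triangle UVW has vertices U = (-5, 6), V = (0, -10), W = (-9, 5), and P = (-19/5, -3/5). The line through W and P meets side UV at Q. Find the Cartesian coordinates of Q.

(-5/2, -2)

Barycentric coordinates of P with respect to UVW: (2/5, 2/5, 1/5).
On side UV the W-coordinate is zero; dropping P's W-weight 1/5 and renormalizing the remaining 2/5 : 2/5 gives weights 1/2, 1/2 on U, V.
Q = (1/2)·(-5, 6) + (1/2)·(0, -10) = (-5/2, -2).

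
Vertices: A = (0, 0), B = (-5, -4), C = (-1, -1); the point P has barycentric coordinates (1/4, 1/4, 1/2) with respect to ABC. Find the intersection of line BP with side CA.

Line BP meets CA where the B-coordinate vanishes; zeroing P's B-weight and renormalizing leaves C, A-weights 1/2 : 1/4 → (2/3, 1/3).
So Q = (2/3)·C + (1/3)·A = (-2/3, -2/3).

(-2/3, -2/3)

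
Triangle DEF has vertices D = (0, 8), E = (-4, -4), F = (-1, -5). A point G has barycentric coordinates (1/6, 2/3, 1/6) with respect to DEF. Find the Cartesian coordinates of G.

G = (1/6)·D + (2/3)·E + (1/6)·F.
x-coordinate: (1/6)·0 + (2/3)·(-4) + (1/6)·(-1) = -17/6.
y-coordinate: (1/6)·8 + (2/3)·(-4) + (1/6)·(-5) = -13/6.

(-17/6, -13/6)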